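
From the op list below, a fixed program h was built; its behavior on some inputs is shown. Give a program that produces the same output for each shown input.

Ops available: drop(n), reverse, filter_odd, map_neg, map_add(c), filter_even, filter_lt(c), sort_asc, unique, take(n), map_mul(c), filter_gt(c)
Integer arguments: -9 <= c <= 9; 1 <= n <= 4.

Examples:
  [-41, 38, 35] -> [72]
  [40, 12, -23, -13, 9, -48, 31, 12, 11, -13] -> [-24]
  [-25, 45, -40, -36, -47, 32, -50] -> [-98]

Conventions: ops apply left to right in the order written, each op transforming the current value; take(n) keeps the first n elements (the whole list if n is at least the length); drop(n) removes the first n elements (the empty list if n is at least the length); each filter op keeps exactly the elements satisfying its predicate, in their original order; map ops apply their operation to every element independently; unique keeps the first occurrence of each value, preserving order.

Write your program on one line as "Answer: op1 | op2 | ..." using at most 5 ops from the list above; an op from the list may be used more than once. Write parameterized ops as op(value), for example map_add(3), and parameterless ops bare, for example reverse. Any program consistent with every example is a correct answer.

reverse | unique | map_add(1) | map_mul(2) | take(1)

Check, running the answer program on each example:
  [-41, 38, 35] -> [35, 38, -41] -> [35, 38, -41] -> [36, 39, -40] -> [72, 78, -80] -> [72]
  [40, 12, -23, -13, 9, -48, 31, 12, 11, -13] -> [-13, 11, 12, 31, -48, 9, -13, -23, 12, 40] -> [-13, 11, 12, 31, -48, 9, -23, 40] -> [-12, 12, 13, 32, -47, 10, -22, 41] -> [-24, 24, 26, 64, -94, 20, -44, 82] -> [-24]
  [-25, 45, -40, -36, -47, 32, -50] -> [-50, 32, -47, -36, -40, 45, -25] -> [-50, 32, -47, -36, -40, 45, -25] -> [-49, 33, -46, -35, -39, 46, -24] -> [-98, 66, -92, -70, -78, 92, -48] -> [-98]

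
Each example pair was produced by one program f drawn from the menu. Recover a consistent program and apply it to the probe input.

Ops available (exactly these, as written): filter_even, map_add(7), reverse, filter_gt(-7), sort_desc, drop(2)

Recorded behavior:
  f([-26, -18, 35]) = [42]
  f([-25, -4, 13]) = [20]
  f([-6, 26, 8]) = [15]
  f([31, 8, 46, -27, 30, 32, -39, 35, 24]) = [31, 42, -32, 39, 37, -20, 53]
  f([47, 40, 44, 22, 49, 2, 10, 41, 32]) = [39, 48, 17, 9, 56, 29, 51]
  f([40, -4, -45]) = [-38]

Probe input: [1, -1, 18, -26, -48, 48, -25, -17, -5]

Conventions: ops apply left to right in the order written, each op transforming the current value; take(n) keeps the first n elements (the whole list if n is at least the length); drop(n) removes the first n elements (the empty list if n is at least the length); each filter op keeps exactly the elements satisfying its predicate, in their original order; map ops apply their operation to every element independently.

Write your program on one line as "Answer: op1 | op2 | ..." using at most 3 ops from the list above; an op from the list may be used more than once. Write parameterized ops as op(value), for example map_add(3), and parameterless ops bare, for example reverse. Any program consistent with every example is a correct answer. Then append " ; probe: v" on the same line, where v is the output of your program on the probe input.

map_add(7) | drop(2) | reverse ; probe: [2, -10, -18, 55, -41, -19, 25]

Check, running the answer program on each example:
  [-26, -18, 35] -> [-19, -11, 42] -> [42] -> [42]
  [-25, -4, 13] -> [-18, 3, 20] -> [20] -> [20]
  [-6, 26, 8] -> [1, 33, 15] -> [15] -> [15]
  [31, 8, 46, -27, 30, 32, -39, 35, 24] -> [38, 15, 53, -20, 37, 39, -32, 42, 31] -> [53, -20, 37, 39, -32, 42, 31] -> [31, 42, -32, 39, 37, -20, 53]
  [47, 40, 44, 22, 49, 2, 10, 41, 32] -> [54, 47, 51, 29, 56, 9, 17, 48, 39] -> [51, 29, 56, 9, 17, 48, 39] -> [39, 48, 17, 9, 56, 29, 51]
  [40, -4, -45] -> [47, 3, -38] -> [-38] -> [-38]
  probe: [1, -1, 18, -26, -48, 48, -25, -17, -5] -> [8, 6, 25, -19, -41, 55, -18, -10, 2] -> [25, -19, -41, 55, -18, -10, 2] -> [2, -10, -18, 55, -41, -19, 25]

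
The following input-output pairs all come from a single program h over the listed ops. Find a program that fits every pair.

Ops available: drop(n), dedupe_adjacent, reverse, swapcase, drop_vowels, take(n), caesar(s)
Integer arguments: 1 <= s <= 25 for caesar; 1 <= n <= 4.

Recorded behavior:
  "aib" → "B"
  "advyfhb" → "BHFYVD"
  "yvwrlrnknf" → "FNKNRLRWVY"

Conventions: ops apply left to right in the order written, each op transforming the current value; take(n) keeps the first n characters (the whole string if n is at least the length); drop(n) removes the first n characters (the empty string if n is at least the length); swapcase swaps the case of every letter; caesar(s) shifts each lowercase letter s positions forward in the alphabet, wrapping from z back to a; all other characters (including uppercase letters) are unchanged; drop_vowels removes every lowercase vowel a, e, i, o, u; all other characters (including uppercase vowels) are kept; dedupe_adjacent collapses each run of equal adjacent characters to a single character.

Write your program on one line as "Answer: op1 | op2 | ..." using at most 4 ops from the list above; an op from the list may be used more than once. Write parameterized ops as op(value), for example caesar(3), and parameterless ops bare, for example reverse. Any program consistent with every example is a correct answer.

drop_vowels | reverse | swapcase

Check, running the answer program on each example:
  "aib" -> "b" -> "b" -> "B"
  "advyfhb" -> "dvyfhb" -> "bhfyvd" -> "BHFYVD"
  "yvwrlrnknf" -> "yvwrlrnknf" -> "fnknrlrwvy" -> "FNKNRLRWVY"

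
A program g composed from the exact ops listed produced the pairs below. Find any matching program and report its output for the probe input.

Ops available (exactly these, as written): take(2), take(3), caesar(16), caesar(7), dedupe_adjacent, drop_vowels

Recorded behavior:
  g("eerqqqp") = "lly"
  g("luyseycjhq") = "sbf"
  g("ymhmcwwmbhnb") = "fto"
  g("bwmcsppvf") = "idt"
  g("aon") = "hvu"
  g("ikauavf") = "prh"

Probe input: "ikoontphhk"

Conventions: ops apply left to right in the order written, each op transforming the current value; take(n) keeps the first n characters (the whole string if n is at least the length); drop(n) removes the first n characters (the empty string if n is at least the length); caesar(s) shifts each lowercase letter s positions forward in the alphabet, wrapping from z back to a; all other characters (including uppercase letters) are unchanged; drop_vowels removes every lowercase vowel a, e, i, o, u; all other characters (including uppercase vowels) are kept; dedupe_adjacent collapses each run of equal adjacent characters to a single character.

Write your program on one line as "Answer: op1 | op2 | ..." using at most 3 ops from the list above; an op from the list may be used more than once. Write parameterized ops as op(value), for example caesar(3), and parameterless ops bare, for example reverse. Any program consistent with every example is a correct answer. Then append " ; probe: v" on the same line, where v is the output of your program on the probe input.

caesar(7) | take(3) ; probe: "prv"

Check, running the answer program on each example:
  "eerqqqp" -> "llyxxxw" -> "lly"
  "luyseycjhq" -> "sbfzlfjqox" -> "sbf"
  "ymhmcwwmbhnb" -> "ftotjddtioui" -> "fto"
  "bwmcsppvf" -> "idtjzwwcm" -> "idt"
  "aon" -> "hvu" -> "hvu"
  "ikauavf" -> "prhbhcm" -> "prh"
  probe: "ikoontphhk" -> "prvvuawoor" -> "prv"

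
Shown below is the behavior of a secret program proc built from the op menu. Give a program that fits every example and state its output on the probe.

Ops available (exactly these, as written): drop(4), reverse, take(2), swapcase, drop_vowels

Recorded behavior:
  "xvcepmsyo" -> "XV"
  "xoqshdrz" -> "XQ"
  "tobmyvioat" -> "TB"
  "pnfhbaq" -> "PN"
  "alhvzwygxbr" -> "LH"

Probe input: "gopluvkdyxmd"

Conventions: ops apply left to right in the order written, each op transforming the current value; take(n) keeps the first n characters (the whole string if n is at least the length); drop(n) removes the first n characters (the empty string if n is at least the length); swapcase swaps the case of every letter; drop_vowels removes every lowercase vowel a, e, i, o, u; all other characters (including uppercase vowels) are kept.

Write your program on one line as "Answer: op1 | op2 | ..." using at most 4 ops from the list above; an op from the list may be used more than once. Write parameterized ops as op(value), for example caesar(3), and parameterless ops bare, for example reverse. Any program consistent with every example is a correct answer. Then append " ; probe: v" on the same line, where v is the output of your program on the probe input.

drop_vowels | swapcase | take(2) ; probe: "GP"

Check, running the answer program on each example:
  "xvcepmsyo" -> "xvcpmsy" -> "XVCPMSY" -> "XV"
  "xoqshdrz" -> "xqshdrz" -> "XQSHDRZ" -> "XQ"
  "tobmyvioat" -> "tbmyvt" -> "TBMYVT" -> "TB"
  "pnfhbaq" -> "pnfhbq" -> "PNFHBQ" -> "PN"
  "alhvzwygxbr" -> "lhvzwygxbr" -> "LHVZWYGXBR" -> "LH"
  probe: "gopluvkdyxmd" -> "gplvkdyxmd" -> "GPLVKDYXMD" -> "GP"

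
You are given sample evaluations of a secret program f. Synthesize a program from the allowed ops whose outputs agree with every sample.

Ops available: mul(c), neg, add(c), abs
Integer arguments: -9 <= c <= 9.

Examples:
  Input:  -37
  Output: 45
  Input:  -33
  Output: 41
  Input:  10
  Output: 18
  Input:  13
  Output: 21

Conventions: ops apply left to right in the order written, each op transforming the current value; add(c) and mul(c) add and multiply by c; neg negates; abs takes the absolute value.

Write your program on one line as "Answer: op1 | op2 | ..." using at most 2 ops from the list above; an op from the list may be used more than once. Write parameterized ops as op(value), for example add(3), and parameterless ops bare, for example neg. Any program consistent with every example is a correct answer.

abs | add(8)

Check, running the answer program on each example:
  -37 -> 37 -> 45
  -33 -> 33 -> 41
  10 -> 10 -> 18
  13 -> 13 -> 21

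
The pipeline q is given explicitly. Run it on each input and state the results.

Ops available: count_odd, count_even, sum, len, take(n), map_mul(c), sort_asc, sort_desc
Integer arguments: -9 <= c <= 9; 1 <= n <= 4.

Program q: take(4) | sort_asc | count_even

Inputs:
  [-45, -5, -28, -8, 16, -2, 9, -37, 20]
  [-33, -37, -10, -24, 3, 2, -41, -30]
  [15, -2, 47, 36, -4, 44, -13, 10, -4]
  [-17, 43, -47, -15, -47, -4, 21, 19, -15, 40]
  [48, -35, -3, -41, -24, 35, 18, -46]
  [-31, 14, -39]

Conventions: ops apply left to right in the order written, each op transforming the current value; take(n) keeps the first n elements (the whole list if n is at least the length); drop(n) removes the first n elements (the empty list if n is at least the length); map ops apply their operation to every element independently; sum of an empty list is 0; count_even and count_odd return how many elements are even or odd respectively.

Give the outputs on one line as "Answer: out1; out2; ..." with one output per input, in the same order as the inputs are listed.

Execution, op by op:
  [-45, -5, -28, -8, 16, -2, 9, -37, 20] -> [-45, -5, -28, -8] -> [-45, -28, -8, -5] -> 2
  [-33, -37, -10, -24, 3, 2, -41, -30] -> [-33, -37, -10, -24] -> [-37, -33, -24, -10] -> 2
  [15, -2, 47, 36, -4, 44, -13, 10, -4] -> [15, -2, 47, 36] -> [-2, 15, 36, 47] -> 2
  [-17, 43, -47, -15, -47, -4, 21, 19, -15, 40] -> [-17, 43, -47, -15] -> [-47, -17, -15, 43] -> 0
  [48, -35, -3, -41, -24, 35, 18, -46] -> [48, -35, -3, -41] -> [-41, -35, -3, 48] -> 1
  [-31, 14, -39] -> [-31, 14, -39] -> [-39, -31, 14] -> 1

2; 2; 2; 0; 1; 1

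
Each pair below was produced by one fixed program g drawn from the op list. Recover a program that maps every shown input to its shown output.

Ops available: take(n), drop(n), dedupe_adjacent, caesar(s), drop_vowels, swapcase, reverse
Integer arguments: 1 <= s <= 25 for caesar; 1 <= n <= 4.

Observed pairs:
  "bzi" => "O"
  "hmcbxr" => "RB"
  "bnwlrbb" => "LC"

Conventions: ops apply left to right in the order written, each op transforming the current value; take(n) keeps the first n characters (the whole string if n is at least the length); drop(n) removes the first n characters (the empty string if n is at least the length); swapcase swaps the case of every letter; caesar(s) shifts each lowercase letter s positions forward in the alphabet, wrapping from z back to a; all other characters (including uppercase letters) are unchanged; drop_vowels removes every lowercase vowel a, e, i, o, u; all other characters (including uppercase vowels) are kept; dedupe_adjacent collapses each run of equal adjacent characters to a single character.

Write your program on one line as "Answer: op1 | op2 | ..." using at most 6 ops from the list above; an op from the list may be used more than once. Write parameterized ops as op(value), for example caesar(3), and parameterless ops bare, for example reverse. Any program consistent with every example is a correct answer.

take(3) | drop_vowels | drop(1) | caesar(15) | reverse | swapcase

Check, running the answer program on each example:
  "bzi" -> "bzi" -> "bz" -> "z" -> "o" -> "o" -> "O"
  "hmcbxr" -> "hmc" -> "hmc" -> "mc" -> "br" -> "rb" -> "RB"
  "bnwlrbb" -> "bnw" -> "bnw" -> "nw" -> "cl" -> "lc" -> "LC"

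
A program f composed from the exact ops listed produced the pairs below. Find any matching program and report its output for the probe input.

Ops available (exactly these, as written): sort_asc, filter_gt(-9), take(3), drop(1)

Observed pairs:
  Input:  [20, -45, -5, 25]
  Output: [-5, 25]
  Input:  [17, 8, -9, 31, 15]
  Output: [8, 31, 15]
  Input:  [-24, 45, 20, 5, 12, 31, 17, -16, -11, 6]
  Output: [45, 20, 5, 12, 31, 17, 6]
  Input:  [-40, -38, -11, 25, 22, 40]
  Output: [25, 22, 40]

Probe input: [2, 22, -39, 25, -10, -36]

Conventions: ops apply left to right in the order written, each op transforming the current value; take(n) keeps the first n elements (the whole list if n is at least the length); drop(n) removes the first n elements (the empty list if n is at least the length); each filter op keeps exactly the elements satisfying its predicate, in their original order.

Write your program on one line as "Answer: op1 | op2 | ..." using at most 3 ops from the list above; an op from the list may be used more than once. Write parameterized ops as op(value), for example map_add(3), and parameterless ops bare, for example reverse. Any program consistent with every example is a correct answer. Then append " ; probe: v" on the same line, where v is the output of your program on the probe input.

drop(1) | filter_gt(-9) ; probe: [22, 25]

Check, running the answer program on each example:
  [20, -45, -5, 25] -> [-45, -5, 25] -> [-5, 25]
  [17, 8, -9, 31, 15] -> [8, -9, 31, 15] -> [8, 31, 15]
  [-24, 45, 20, 5, 12, 31, 17, -16, -11, 6] -> [45, 20, 5, 12, 31, 17, -16, -11, 6] -> [45, 20, 5, 12, 31, 17, 6]
  [-40, -38, -11, 25, 22, 40] -> [-38, -11, 25, 22, 40] -> [25, 22, 40]
  probe: [2, 22, -39, 25, -10, -36] -> [22, -39, 25, -10, -36] -> [22, 25]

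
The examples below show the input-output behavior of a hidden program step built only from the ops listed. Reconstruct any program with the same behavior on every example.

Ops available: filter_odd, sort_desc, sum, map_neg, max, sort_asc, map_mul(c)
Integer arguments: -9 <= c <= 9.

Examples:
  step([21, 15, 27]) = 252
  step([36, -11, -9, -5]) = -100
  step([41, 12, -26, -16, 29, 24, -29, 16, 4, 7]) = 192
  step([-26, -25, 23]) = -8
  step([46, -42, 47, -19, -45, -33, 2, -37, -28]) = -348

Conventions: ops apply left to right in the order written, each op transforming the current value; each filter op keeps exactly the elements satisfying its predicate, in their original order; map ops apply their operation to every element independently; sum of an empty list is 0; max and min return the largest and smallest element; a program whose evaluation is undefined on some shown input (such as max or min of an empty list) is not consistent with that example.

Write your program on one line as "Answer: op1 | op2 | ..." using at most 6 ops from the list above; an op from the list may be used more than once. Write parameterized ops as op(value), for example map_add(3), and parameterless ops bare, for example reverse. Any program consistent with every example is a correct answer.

filter_odd | sort_asc | sort_desc | map_mul(-4) | map_neg | sum

Check, running the answer program on each example:
  [21, 15, 27] -> [21, 15, 27] -> [15, 21, 27] -> [27, 21, 15] -> [-108, -84, -60] -> [108, 84, 60] -> 252
  [36, -11, -9, -5] -> [-11, -9, -5] -> [-11, -9, -5] -> [-5, -9, -11] -> [20, 36, 44] -> [-20, -36, -44] -> -100
  [41, 12, -26, -16, 29, 24, -29, 16, 4, 7] -> [41, 29, -29, 7] -> [-29, 7, 29, 41] -> [41, 29, 7, -29] -> [-164, -116, -28, 116] -> [164, 116, 28, -116] -> 192
  [-26, -25, 23] -> [-25, 23] -> [-25, 23] -> [23, -25] -> [-92, 100] -> [92, -100] -> -8
  [46, -42, 47, -19, -45, -33, 2, -37, -28] -> [47, -19, -45, -33, -37] -> [-45, -37, -33, -19, 47] -> [47, -19, -33, -37, -45] -> [-188, 76, 132, 148, 180] -> [188, -76, -132, -148, -180] -> -348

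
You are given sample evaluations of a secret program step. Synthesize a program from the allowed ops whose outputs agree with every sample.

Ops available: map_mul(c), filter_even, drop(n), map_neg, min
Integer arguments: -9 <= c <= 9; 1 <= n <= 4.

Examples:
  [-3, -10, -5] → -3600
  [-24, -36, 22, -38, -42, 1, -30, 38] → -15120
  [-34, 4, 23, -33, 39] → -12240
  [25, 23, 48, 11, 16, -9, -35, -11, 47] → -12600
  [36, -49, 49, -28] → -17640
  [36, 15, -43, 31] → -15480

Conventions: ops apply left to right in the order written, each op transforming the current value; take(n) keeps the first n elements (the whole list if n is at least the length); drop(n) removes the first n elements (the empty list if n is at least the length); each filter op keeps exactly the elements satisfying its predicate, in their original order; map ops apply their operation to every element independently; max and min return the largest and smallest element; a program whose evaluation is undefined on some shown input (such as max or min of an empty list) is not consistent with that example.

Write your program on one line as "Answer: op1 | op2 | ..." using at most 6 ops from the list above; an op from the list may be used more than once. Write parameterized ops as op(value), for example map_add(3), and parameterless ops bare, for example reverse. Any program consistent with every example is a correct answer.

map_mul(-5) | map_mul(-4) | map_mul(-1) | map_mul(-3) | map_mul(6) | min

Check, running the answer program on each example:
  [-3, -10, -5] -> [15, 50, 25] -> [-60, -200, -100] -> [60, 200, 100] -> [-180, -600, -300] -> [-1080, -3600, -1800] -> -3600
  [-24, -36, 22, -38, -42, 1, -30, 38] -> [120, 180, -110, 190, 210, -5, 150, -190] -> [-480, -720, 440, -760, -840, 20, -600, 760] -> [480, 720, -440, 760, 840, -20, 600, -760] -> [-1440, -2160, 1320, -2280, -2520, 60, -1800, 2280] -> [-8640, -12960, 7920, -13680, -15120, 360, -10800, 13680] -> -15120
  [-34, 4, 23, -33, 39] -> [170, -20, -115, 165, -195] -> [-680, 80, 460, -660, 780] -> [680, -80, -460, 660, -780] -> [-2040, 240, 1380, -1980, 2340] -> [-12240, 1440, 8280, -11880, 14040] -> -12240
  [25, 23, 48, 11, 16, -9, -35, -11, 47] -> [-125, -115, -240, -55, -80, 45, 175, 55, -235] -> [500, 460, 960, 220, 320, -180, -700, -220, 940] -> [-500, -460, -960, -220, -320, 180, 700, 220, -940] -> [1500, 1380, 2880, 660, 960, -540, -2100, -660, 2820] -> [9000, 8280, 17280, 3960, 5760, -3240, -12600, -3960, 16920] -> -12600
  [36, -49, 49, -28] -> [-180, 245, -245, 140] -> [720, -980, 980, -560] -> [-720, 980, -980, 560] -> [2160, -2940, 2940, -1680] -> [12960, -17640, 17640, -10080] -> -17640
  [36, 15, -43, 31] -> [-180, -75, 215, -155] -> [720, 300, -860, 620] -> [-720, -300, 860, -620] -> [2160, 900, -2580, 1860] -> [12960, 5400, -15480, 11160] -> -15480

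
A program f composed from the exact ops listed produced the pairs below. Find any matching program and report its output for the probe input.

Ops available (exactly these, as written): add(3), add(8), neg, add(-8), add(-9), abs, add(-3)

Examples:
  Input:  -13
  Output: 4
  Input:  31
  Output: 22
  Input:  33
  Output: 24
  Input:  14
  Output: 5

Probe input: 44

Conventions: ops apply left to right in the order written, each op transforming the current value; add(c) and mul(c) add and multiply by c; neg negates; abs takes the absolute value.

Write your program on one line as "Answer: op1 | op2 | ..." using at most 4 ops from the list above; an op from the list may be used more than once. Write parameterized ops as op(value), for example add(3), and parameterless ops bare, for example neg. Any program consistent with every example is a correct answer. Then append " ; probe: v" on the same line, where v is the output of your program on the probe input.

neg | abs | add(-9) ; probe: 35

Check, running the answer program on each example:
  -13 -> 13 -> 13 -> 4
  31 -> -31 -> 31 -> 22
  33 -> -33 -> 33 -> 24
  14 -> -14 -> 14 -> 5
  probe: 44 -> -44 -> 44 -> 35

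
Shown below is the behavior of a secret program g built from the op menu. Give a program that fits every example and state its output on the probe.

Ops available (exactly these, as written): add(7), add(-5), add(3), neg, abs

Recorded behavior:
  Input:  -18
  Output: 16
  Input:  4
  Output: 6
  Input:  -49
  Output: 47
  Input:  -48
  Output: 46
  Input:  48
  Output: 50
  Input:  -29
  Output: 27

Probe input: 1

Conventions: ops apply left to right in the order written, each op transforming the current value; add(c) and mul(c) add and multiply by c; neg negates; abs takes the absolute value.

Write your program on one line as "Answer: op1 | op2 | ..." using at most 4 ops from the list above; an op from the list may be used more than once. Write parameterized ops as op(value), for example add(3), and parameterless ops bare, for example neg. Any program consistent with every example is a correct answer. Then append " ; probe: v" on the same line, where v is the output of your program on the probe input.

add(-5) | add(7) | abs ; probe: 3

Check, running the answer program on each example:
  -18 -> -23 -> -16 -> 16
  4 -> -1 -> 6 -> 6
  -49 -> -54 -> -47 -> 47
  -48 -> -53 -> -46 -> 46
  48 -> 43 -> 50 -> 50
  -29 -> -34 -> -27 -> 27
  probe: 1 -> -4 -> 3 -> 3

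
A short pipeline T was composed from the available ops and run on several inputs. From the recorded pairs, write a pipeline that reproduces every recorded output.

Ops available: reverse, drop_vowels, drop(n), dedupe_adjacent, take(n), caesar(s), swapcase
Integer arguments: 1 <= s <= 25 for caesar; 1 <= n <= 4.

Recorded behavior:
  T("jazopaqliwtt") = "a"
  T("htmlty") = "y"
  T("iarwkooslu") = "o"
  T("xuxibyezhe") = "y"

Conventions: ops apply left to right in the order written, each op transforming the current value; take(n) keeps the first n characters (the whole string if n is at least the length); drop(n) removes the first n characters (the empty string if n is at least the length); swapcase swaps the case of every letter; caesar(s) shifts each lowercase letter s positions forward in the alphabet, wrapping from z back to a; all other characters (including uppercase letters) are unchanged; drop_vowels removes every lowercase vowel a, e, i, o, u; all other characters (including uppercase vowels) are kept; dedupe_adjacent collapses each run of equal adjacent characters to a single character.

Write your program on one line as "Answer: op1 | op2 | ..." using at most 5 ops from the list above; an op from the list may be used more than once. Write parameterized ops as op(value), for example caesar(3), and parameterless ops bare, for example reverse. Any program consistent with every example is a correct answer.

drop(4) | swapcase | take(2) | swapcase | drop(1)

Check, running the answer program on each example:
  "jazopaqliwtt" -> "paqliwtt" -> "PAQLIWTT" -> "PA" -> "pa" -> "a"
  "htmlty" -> "ty" -> "TY" -> "TY" -> "ty" -> "y"
  "iarwkooslu" -> "kooslu" -> "KOOSLU" -> "KO" -> "ko" -> "o"
  "xuxibyezhe" -> "byezhe" -> "BYEZHE" -> "BY" -> "by" -> "y"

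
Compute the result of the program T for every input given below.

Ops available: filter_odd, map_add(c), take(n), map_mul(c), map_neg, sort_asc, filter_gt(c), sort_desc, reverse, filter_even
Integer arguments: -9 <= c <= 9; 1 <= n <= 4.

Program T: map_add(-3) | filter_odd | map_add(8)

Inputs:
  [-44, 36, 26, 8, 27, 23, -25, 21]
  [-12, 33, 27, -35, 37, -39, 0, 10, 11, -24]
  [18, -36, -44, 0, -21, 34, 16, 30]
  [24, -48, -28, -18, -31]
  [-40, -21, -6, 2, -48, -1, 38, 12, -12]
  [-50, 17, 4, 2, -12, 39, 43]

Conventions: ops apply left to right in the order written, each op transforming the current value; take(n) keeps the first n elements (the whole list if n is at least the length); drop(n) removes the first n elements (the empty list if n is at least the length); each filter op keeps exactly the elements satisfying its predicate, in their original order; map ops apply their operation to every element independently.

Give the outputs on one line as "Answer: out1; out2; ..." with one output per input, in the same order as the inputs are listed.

Execution, op by op:
  [-44, 36, 26, 8, 27, 23, -25, 21] -> [-47, 33, 23, 5, 24, 20, -28, 18] -> [-47, 33, 23, 5] -> [-39, 41, 31, 13]
  [-12, 33, 27, -35, 37, -39, 0, 10, 11, -24] -> [-15, 30, 24, -38, 34, -42, -3, 7, 8, -27] -> [-15, -3, 7, -27] -> [-7, 5, 15, -19]
  [18, -36, -44, 0, -21, 34, 16, 30] -> [15, -39, -47, -3, -24, 31, 13, 27] -> [15, -39, -47, -3, 31, 13, 27] -> [23, -31, -39, 5, 39, 21, 35]
  [24, -48, -28, -18, -31] -> [21, -51, -31, -21, -34] -> [21, -51, -31, -21] -> [29, -43, -23, -13]
  [-40, -21, -6, 2, -48, -1, 38, 12, -12] -> [-43, -24, -9, -1, -51, -4, 35, 9, -15] -> [-43, -9, -1, -51, 35, 9, -15] -> [-35, -1, 7, -43, 43, 17, -7]
  [-50, 17, 4, 2, -12, 39, 43] -> [-53, 14, 1, -1, -15, 36, 40] -> [-53, 1, -1, -15] -> [-45, 9, 7, -7]

[-39, 41, 31, 13]; [-7, 5, 15, -19]; [23, -31, -39, 5, 39, 21, 35]; [29, -43, -23, -13]; [-35, -1, 7, -43, 43, 17, -7]; [-45, 9, 7, -7]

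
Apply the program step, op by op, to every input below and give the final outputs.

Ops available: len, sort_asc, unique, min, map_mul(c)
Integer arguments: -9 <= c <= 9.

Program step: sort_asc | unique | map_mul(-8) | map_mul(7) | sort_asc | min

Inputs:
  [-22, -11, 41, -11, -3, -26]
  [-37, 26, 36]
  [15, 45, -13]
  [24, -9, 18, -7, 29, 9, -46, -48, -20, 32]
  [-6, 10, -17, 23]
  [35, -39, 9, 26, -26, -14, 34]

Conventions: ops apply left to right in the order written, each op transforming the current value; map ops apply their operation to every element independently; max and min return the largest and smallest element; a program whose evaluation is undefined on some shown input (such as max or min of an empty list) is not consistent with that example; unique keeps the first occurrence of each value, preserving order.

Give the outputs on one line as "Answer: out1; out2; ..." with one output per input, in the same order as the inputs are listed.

-2296; -2016; -2520; -1792; -1288; -1960

Execution, op by op:
  [-22, -11, 41, -11, -3, -26] -> [-26, -22, -11, -11, -3, 41] -> [-26, -22, -11, -3, 41] -> [208, 176, 88, 24, -328] -> [1456, 1232, 616, 168, -2296] -> [-2296, 168, 616, 1232, 1456] -> -2296
  [-37, 26, 36] -> [-37, 26, 36] -> [-37, 26, 36] -> [296, -208, -288] -> [2072, -1456, -2016] -> [-2016, -1456, 2072] -> -2016
  [15, 45, -13] -> [-13, 15, 45] -> [-13, 15, 45] -> [104, -120, -360] -> [728, -840, -2520] -> [-2520, -840, 728] -> -2520
  [24, -9, 18, -7, 29, 9, -46, -48, -20, 32] -> [-48, -46, -20, -9, -7, 9, 18, 24, 29, 32] -> [-48, -46, -20, -9, -7, 9, 18, 24, 29, 32] -> [384, 368, 160, 72, 56, -72, -144, -192, -232, -256] -> [2688, 2576, 1120, 504, 392, -504, -1008, -1344, -1624, -1792] -> [-1792, -1624, -1344, -1008, -504, 392, 504, 1120, 2576, 2688] -> -1792
  [-6, 10, -17, 23] -> [-17, -6, 10, 23] -> [-17, -6, 10, 23] -> [136, 48, -80, -184] -> [952, 336, -560, -1288] -> [-1288, -560, 336, 952] -> -1288
  [35, -39, 9, 26, -26, -14, 34] -> [-39, -26, -14, 9, 26, 34, 35] -> [-39, -26, -14, 9, 26, 34, 35] -> [312, 208, 112, -72, -208, -272, -280] -> [2184, 1456, 784, -504, -1456, -1904, -1960] -> [-1960, -1904, -1456, -504, 784, 1456, 2184] -> -1960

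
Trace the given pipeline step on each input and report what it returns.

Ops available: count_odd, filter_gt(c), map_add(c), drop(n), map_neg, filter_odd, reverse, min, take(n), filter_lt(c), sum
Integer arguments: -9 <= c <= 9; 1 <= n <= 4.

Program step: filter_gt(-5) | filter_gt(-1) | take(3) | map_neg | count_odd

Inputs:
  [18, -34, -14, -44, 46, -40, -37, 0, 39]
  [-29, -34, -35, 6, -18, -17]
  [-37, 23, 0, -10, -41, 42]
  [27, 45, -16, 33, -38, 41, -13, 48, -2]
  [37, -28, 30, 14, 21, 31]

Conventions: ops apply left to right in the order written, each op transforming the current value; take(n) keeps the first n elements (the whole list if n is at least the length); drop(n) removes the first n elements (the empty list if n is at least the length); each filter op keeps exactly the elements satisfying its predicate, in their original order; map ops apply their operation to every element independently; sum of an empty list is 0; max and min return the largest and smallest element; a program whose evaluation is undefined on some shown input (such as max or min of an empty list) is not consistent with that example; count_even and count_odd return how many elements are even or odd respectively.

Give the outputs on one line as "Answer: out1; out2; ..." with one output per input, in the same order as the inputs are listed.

0; 0; 1; 3; 1

Execution, op by op:
  [18, -34, -14, -44, 46, -40, -37, 0, 39] -> [18, 46, 0, 39] -> [18, 46, 0, 39] -> [18, 46, 0] -> [-18, -46, 0] -> 0
  [-29, -34, -35, 6, -18, -17] -> [6] -> [6] -> [6] -> [-6] -> 0
  [-37, 23, 0, -10, -41, 42] -> [23, 0, 42] -> [23, 0, 42] -> [23, 0, 42] -> [-23, 0, -42] -> 1
  [27, 45, -16, 33, -38, 41, -13, 48, -2] -> [27, 45, 33, 41, 48, -2] -> [27, 45, 33, 41, 48] -> [27, 45, 33] -> [-27, -45, -33] -> 3
  [37, -28, 30, 14, 21, 31] -> [37, 30, 14, 21, 31] -> [37, 30, 14, 21, 31] -> [37, 30, 14] -> [-37, -30, -14] -> 1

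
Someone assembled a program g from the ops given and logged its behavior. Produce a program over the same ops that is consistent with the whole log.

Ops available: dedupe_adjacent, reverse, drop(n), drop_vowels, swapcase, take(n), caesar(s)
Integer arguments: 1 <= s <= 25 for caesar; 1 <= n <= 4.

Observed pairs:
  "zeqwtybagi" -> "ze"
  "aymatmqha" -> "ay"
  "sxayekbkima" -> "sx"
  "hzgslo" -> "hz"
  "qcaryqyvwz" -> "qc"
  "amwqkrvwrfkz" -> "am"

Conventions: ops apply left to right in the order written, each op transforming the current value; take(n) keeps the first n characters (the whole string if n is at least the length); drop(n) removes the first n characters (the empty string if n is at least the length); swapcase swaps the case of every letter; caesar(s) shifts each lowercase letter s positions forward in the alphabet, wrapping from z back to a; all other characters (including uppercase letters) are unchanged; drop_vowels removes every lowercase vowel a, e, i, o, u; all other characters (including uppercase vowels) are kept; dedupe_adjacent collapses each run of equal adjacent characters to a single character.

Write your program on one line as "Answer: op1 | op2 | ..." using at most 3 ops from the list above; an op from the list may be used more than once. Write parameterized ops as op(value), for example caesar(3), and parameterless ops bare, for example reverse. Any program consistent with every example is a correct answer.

swapcase | take(2) | swapcase

Check, running the answer program on each example:
  "zeqwtybagi" -> "ZEQWTYBAGI" -> "ZE" -> "ze"
  "aymatmqha" -> "AYMATMQHA" -> "AY" -> "ay"
  "sxayekbkima" -> "SXAYEKBKIMA" -> "SX" -> "sx"
  "hzgslo" -> "HZGSLO" -> "HZ" -> "hz"
  "qcaryqyvwz" -> "QCARYQYVWZ" -> "QC" -> "qc"
  "amwqkrvwrfkz" -> "AMWQKRVWRFKZ" -> "AM" -> "am"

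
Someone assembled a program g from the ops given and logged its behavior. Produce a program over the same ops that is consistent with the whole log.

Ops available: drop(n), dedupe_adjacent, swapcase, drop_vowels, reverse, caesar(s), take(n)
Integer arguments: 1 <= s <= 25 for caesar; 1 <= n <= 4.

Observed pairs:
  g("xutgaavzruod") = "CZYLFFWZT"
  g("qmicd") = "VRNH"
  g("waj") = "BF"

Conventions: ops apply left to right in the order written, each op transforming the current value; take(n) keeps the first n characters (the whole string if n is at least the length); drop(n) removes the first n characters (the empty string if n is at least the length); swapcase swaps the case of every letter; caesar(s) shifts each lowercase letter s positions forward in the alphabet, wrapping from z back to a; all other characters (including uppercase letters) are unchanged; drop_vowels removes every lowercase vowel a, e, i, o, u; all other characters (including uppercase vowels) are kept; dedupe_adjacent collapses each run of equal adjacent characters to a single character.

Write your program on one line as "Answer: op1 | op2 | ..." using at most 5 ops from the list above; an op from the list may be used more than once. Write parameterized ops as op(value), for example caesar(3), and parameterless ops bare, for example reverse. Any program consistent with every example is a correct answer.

caesar(6) | caesar(1) | caesar(24) | drop_vowels | swapcase

Check, running the answer program on each example:
  "xutgaavzruod" -> "dazmggbfxauj" -> "ebanhhcgybvk" -> "czylffaewzti" -> "czylffwzt" -> "CZYLFFWZT"
  "qmicd" -> "wsoij" -> "xtpjk" -> "vrnhi" -> "vrnh" -> "VRNH"
  "waj" -> "cgp" -> "dhq" -> "bfo" -> "bf" -> "BF"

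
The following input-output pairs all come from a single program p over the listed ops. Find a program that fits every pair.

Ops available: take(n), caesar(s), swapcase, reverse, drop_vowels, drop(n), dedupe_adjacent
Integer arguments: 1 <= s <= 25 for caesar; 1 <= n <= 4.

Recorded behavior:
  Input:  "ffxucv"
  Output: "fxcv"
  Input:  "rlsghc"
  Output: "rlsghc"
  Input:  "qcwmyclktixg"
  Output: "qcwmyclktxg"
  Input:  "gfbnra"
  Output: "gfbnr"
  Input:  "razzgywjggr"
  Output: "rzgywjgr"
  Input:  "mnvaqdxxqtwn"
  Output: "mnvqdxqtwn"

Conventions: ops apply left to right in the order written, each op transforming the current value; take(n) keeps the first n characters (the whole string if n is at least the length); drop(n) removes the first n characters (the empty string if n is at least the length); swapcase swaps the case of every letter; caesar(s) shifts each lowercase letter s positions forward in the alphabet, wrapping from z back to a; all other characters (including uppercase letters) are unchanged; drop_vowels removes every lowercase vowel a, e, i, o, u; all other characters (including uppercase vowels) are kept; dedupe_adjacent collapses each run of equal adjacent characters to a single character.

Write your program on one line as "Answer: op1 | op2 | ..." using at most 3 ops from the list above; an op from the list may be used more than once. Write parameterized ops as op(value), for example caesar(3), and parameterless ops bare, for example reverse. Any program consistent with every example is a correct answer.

dedupe_adjacent | drop_vowels

Check, running the answer program on each example:
  "ffxucv" -> "fxucv" -> "fxcv"
  "rlsghc" -> "rlsghc" -> "rlsghc"
  "qcwmyclktixg" -> "qcwmyclktixg" -> "qcwmyclktxg"
  "gfbnra" -> "gfbnra" -> "gfbnr"
  "razzgywjggr" -> "razgywjgr" -> "rzgywjgr"
  "mnvaqdxxqtwn" -> "mnvaqdxqtwn" -> "mnvqdxqtwn"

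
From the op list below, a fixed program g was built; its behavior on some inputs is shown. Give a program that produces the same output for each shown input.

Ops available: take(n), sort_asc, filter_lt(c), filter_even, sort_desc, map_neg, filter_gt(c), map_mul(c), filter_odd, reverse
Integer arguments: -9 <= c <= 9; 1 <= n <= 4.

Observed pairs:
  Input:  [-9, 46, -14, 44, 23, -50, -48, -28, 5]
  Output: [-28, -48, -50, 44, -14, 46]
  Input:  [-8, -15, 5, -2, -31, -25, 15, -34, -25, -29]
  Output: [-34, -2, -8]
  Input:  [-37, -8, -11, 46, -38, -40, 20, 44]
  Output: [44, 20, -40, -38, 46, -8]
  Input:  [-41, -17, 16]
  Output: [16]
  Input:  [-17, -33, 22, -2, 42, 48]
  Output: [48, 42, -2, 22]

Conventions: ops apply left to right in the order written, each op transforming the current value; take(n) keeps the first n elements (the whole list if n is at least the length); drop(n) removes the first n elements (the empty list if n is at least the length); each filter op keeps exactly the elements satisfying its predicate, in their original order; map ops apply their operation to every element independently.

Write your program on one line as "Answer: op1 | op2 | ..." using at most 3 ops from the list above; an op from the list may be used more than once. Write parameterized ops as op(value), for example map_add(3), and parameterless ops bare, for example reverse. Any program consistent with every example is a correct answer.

reverse | filter_even

Check, running the answer program on each example:
  [-9, 46, -14, 44, 23, -50, -48, -28, 5] -> [5, -28, -48, -50, 23, 44, -14, 46, -9] -> [-28, -48, -50, 44, -14, 46]
  [-8, -15, 5, -2, -31, -25, 15, -34, -25, -29] -> [-29, -25, -34, 15, -25, -31, -2, 5, -15, -8] -> [-34, -2, -8]
  [-37, -8, -11, 46, -38, -40, 20, 44] -> [44, 20, -40, -38, 46, -11, -8, -37] -> [44, 20, -40, -38, 46, -8]
  [-41, -17, 16] -> [16, -17, -41] -> [16]
  [-17, -33, 22, -2, 42, 48] -> [48, 42, -2, 22, -33, -17] -> [48, 42, -2, 22]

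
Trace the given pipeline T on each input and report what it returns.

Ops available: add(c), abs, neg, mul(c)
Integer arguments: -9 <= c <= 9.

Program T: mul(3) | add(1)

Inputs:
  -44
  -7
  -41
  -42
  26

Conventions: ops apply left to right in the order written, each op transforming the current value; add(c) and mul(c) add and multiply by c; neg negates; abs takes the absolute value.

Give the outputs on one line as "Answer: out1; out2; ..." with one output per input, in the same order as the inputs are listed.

-131; -20; -122; -125; 79

Execution, op by op:
  -44 -> -132 -> -131
  -7 -> -21 -> -20
  -41 -> -123 -> -122
  -42 -> -126 -> -125
  26 -> 78 -> 79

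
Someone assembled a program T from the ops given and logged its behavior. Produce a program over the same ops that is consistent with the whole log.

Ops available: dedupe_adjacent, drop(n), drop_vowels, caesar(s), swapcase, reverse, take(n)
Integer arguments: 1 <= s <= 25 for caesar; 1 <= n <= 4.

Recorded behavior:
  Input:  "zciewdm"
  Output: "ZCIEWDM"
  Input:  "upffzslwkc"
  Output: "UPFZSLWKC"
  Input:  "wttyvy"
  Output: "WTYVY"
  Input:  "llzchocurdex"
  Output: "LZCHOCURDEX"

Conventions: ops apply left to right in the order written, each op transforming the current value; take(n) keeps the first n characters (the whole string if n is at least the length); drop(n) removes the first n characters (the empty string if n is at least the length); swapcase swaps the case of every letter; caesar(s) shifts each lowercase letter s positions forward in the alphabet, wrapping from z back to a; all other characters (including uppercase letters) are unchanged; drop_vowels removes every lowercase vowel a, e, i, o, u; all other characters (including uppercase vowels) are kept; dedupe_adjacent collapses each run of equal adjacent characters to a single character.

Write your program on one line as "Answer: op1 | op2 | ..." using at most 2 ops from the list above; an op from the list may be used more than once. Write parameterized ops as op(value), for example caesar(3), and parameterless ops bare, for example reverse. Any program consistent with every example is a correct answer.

dedupe_adjacent | swapcase

Check, running the answer program on each example:
  "zciewdm" -> "zciewdm" -> "ZCIEWDM"
  "upffzslwkc" -> "upfzslwkc" -> "UPFZSLWKC"
  "wttyvy" -> "wtyvy" -> "WTYVY"
  "llzchocurdex" -> "lzchocurdex" -> "LZCHOCURDEX"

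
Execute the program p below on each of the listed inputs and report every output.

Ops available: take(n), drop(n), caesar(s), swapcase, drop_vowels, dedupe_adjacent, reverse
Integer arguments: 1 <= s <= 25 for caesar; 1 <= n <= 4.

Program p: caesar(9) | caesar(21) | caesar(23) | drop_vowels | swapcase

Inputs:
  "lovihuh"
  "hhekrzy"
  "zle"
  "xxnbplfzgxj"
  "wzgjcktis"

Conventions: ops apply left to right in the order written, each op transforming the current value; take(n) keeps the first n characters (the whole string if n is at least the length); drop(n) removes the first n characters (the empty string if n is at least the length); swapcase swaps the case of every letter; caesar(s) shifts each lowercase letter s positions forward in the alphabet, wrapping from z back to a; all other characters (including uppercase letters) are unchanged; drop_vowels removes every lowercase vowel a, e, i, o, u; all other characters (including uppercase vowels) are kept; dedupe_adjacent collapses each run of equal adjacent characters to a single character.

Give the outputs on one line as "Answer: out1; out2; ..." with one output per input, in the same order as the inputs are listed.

Execution, op by op:
  "lovihuh" -> "uxerqdq" -> "pszmlyl" -> "mpwjivi" -> "mpwjv" -> "MPWJV"
  "hhekrzy" -> "qqntaih" -> "lliovdc" -> "iiflsaz" -> "flsz" -> "FLSZ"
  "zle" -> "iun" -> "dpi" -> "amf" -> "mf" -> "MF"
  "xxnbplfzgxj" -> "ggwkyuoipgs" -> "bbrftpjdkbn" -> "yyocqmgahyk" -> "yycqmghyk" -> "YYCQMGHYK"
  "wzgjcktis" -> "fipsltcrb" -> "adkngoxmw" -> "xahkdlujt" -> "xhkdljt" -> "XHKDLJT"

"MPWJV"; "FLSZ"; "MF"; "YYCQMGHYK"; "XHKDLJT"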